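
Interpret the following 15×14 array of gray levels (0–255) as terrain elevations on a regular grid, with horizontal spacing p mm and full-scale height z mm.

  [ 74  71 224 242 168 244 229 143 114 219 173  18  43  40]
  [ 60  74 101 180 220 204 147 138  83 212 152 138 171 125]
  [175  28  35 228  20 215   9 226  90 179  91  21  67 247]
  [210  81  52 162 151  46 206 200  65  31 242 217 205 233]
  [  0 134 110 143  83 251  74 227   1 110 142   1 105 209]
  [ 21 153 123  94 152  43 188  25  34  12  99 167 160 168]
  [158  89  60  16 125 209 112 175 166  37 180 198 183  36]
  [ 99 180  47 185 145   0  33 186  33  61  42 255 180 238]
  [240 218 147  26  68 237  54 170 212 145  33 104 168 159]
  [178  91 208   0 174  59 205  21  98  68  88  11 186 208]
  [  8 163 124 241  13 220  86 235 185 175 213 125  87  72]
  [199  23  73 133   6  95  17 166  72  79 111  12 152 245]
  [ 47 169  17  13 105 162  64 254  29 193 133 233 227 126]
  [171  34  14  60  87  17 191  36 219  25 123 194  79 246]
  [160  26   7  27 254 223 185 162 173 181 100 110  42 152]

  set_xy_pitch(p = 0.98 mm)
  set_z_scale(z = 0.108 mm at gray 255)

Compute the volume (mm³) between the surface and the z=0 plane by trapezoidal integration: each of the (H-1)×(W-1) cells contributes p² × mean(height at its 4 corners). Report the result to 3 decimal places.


9.040

height_mm = gray/255 × 0.108; cell vol = 0.98² × mean(4 corners)
unit = 0.98² × 0.108 / (4×255) = 0.000101689 mm³ per gray-sum
row 0: Σ corner-gray over 13 cells = 7715  → 0.7845
row 1: Σ corner-gray over 13 cells = 6665  → 0.6778
row 2: Σ corner-gray over 13 cells = 6599  → 0.6710
row 3: Σ corner-gray over 13 cells = 6730  → 0.6844
row 4: Σ corner-gray over 13 cells = 5660  → 0.5756
row 5: Σ corner-gray over 13 cells = 5983  → 0.6084
row 6: Σ corner-gray over 13 cells = 6325  → 0.6432
row 7: Σ corner-gray over 13 cells = 6594  → 0.6705
row 8: Σ corner-gray over 13 cells = 6367  → 0.6475
row 9: Σ corner-gray over 13 cells = 6618  → 0.6730
row 10: Σ corner-gray over 13 cells = 6136  → 0.6240
row 11: Σ corner-gray over 13 cells = 5693  → 0.5789
row 12: Σ corner-gray over 13 cells = 5946  → 0.6046
row 13: Σ corner-gray over 13 cells = 5867  → 0.5966
Σ rows: total corner-gray = 88898  → 9.0400 mm³


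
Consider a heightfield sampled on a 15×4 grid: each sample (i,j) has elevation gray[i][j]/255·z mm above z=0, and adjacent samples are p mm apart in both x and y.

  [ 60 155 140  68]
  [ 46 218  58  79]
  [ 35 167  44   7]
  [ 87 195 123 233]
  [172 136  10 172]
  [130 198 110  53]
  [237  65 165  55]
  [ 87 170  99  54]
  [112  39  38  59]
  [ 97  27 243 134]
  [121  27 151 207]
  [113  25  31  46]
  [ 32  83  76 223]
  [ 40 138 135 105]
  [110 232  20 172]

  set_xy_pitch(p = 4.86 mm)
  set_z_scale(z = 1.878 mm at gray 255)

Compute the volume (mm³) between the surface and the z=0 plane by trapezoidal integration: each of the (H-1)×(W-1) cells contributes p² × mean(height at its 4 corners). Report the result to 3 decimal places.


height_mm = gray/255 × 1.878; cell vol = 4.86² × mean(4 corners)
unit = 4.86² × 1.878 / (4×255) = 0.0434879 mm³ per gray-sum
row 0: Σ corner-gray over 3 cells = 1395  → 60.6656
row 1: Σ corner-gray over 3 cells = 1141  → 49.6196
row 2: Σ corner-gray over 3 cells = 1420  → 61.7527
row 3: Σ corner-gray over 3 cells = 1592  → 69.2327
row 4: Σ corner-gray over 3 cells = 1435  → 62.4051
row 5: Σ corner-gray over 3 cells = 1551  → 67.4497
row 6: Σ corner-gray over 3 cells = 1431  → 62.2311
row 7: Σ corner-gray over 3 cells = 1004  → 43.6618
row 8: Σ corner-gray over 3 cells = 1096  → 47.6627
row 9: Σ corner-gray over 3 cells = 1455  → 63.2748
row 10: Σ corner-gray over 3 cells = 955  → 41.5309
row 11: Σ corner-gray over 3 cells = 844  → 36.7037
row 12: Σ corner-gray over 3 cells = 1264  → 54.9686
row 13: Σ corner-gray over 3 cells = 1477  → 64.2316
Σ rows: total corner-gray = 18060  → 785.3906 mm³

785.391


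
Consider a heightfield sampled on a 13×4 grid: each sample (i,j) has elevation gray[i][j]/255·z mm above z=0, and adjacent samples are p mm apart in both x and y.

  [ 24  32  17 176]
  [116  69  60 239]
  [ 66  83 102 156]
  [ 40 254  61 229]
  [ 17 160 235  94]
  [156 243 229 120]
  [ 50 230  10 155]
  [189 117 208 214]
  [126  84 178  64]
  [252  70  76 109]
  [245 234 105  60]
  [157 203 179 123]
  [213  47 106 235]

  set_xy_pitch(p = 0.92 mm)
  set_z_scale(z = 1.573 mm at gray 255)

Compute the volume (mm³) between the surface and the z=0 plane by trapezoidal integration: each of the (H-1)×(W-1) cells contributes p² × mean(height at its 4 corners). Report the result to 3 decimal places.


height_mm = gray/255 × 1.573; cell vol = 0.92² × mean(4 corners)
unit = 0.92² × 1.573 / (4×255) = 0.00130528 mm³ per gray-sum
row 0: Σ corner-gray over 3 cells = 911  → 1.1891
row 1: Σ corner-gray over 3 cells = 1205  → 1.5729
row 2: Σ corner-gray over 3 cells = 1491  → 1.9462
row 3: Σ corner-gray over 3 cells = 1800  → 2.3495
row 4: Σ corner-gray over 3 cells = 2121  → 2.7685
row 5: Σ corner-gray over 3 cells = 1905  → 2.4866
row 6: Σ corner-gray over 3 cells = 1738  → 2.2686
row 7: Σ corner-gray over 3 cells = 1767  → 2.3064
row 8: Σ corner-gray over 3 cells = 1367  → 1.7843
row 9: Σ corner-gray over 3 cells = 1636  → 2.1354
row 10: Σ corner-gray over 3 cells = 2027  → 2.6458
row 11: Σ corner-gray over 3 cells = 1798  → 2.3469
Σ rows: total corner-gray = 19766  → 25.8002 mm³

25.800


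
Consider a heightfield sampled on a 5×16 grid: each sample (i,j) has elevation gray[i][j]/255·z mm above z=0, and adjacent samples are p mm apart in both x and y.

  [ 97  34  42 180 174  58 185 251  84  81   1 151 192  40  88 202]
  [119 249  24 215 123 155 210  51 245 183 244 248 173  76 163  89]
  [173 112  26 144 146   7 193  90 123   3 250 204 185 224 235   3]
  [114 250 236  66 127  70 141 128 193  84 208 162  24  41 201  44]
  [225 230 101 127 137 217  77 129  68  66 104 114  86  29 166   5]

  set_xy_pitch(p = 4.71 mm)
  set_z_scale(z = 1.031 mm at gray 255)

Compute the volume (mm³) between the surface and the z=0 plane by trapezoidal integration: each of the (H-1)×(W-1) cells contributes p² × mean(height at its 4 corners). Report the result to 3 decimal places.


739.185

height_mm = gray/255 × 1.031; cell vol = 4.71² × mean(4 corners)
unit = 4.71² × 1.031 / (4×255) = 0.0224233 mm³ per gray-sum
row 0: Σ corner-gray over 15 cells = 8347  → 187.1676
row 1: Σ corner-gray over 15 cells = 8986  → 201.4961
row 2: Σ corner-gray over 15 cells = 8080  → 181.1806
row 3: Σ corner-gray over 15 cells = 7552  → 169.3411
Σ rows: total corner-gray = 32965  → 739.1854 mm³


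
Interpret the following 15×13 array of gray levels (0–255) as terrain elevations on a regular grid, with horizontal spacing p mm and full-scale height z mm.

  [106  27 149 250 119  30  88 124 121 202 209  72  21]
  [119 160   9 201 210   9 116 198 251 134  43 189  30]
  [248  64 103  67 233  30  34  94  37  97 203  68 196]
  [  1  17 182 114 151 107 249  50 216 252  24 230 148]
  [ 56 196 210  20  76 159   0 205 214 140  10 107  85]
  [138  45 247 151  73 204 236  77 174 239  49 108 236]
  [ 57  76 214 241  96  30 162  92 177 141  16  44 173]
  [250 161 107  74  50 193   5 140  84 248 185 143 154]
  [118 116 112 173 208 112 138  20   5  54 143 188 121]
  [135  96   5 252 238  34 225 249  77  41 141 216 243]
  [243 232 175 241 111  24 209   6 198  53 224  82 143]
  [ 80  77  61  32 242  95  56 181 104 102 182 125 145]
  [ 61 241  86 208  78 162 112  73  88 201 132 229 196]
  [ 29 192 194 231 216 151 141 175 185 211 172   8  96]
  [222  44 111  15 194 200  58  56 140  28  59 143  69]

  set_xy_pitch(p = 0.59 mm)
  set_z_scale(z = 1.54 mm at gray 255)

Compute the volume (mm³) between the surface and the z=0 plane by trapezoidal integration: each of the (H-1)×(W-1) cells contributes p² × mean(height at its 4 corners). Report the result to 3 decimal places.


height_mm = gray/255 × 1.54; cell vol = 0.59² × mean(4 corners)
unit = 0.59² × 1.54 / (4×255) = 0.000525563 mm³ per gray-sum
row 0: Σ corner-gray over 12 cells = 6098  → 3.2049
row 1: Σ corner-gray over 12 cells = 5693  → 2.9920
row 2: Σ corner-gray over 12 cells = 5837  → 3.0677
row 3: Σ corner-gray over 12 cells = 6148  → 3.2312
row 4: Σ corner-gray over 12 cells = 6395  → 3.3610
row 5: Σ corner-gray over 12 cells = 6388  → 3.3573
row 6: Σ corner-gray over 12 cells = 5992  → 3.1492
row 7: Σ corner-gray over 12 cells = 5961  → 3.1329
row 8: Σ corner-gray over 12 cells = 6303  → 3.3126
row 9: Σ corner-gray over 12 cells = 7022  → 3.6905
row 10: Σ corner-gray over 12 cells = 6235  → 3.2769
row 11: Σ corner-gray over 12 cells = 6216  → 3.2669
row 12: Σ corner-gray over 12 cells = 7354  → 3.8650
row 13: Σ corner-gray over 12 cells = 6264  → 3.2921
Σ rows: total corner-gray = 87906  → 46.2001 mm³

46.200


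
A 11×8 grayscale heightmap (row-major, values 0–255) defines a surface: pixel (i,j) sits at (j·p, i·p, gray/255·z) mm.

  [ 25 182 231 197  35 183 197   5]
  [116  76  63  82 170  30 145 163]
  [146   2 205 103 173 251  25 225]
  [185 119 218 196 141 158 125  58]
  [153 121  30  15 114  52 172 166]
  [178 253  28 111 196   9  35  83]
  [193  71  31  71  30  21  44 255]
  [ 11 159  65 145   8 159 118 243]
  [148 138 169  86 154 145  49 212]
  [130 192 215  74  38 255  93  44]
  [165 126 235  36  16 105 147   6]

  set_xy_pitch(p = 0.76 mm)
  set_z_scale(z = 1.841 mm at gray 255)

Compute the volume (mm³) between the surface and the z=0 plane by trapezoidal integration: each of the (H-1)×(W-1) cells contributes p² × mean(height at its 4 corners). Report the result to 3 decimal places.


34.185

height_mm = gray/255 × 1.841; cell vol = 0.76² × mean(4 corners)
unit = 0.76² × 1.841 / (4×255) = 0.00104251 mm³ per gray-sum
row 0: Σ corner-gray over 7 cells = 3491  → 3.6394
row 1: Σ corner-gray over 7 cells = 3300  → 3.4403
row 2: Σ corner-gray over 7 cells = 4046  → 4.2180
row 3: Σ corner-gray over 7 cells = 3484  → 3.6321
row 4: Σ corner-gray over 7 cells = 2852  → 2.9732
row 5: Σ corner-gray over 7 cells = 2509  → 2.6157
row 6: Σ corner-gray over 7 cells = 2546  → 2.6542
row 7: Σ corner-gray over 7 cells = 3404  → 3.5487
row 8: Σ corner-gray over 7 cells = 3750  → 3.9094
row 9: Σ corner-gray over 7 cells = 3409  → 3.5539
Σ rows: total corner-gray = 32791  → 34.1850 mm³


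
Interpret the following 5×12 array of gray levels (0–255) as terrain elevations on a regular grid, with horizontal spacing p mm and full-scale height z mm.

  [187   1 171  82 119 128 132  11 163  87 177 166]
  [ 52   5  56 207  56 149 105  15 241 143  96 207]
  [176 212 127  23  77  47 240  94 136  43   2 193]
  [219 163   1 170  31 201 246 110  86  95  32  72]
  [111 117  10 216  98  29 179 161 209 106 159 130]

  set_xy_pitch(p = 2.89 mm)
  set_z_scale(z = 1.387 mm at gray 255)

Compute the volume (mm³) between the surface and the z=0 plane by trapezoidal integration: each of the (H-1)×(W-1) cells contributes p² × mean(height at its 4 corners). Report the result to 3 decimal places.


226.895

height_mm = gray/255 × 1.387; cell vol = 2.89² × mean(4 corners)
unit = 2.89² × 1.387 / (4×255) = 0.0113572 mm³ per gray-sum
row 0: Σ corner-gray over 11 cells = 4900  → 55.6504
row 1: Σ corner-gray over 11 cells = 4776  → 54.2421
row 2: Σ corner-gray over 11 cells = 4932  → 56.0138
row 3: Σ corner-gray over 11 cells = 5370  → 60.9883
Σ rows: total corner-gray = 19978  → 226.8945 mm³


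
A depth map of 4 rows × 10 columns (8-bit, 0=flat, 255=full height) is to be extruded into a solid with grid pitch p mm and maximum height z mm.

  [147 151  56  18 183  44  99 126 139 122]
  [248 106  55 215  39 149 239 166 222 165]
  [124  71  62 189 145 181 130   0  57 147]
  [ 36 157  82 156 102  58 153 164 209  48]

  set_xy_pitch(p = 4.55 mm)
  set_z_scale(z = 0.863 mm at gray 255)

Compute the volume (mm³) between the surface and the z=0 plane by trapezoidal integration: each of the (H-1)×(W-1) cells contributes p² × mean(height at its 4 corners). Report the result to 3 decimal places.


height_mm = gray/255 × 0.863; cell vol = 4.55² × mean(4 corners)
unit = 4.55² × 0.863 / (4×255) = 0.0175159 mm³ per gray-sum
row 0: Σ corner-gray over 9 cells = 4696  → 82.2548
row 1: Σ corner-gray over 9 cells = 4736  → 82.9555
row 2: Σ corner-gray over 9 cells = 4187  → 73.3392
Σ rows: total corner-gray = 13619  → 238.5496 mm³

238.550


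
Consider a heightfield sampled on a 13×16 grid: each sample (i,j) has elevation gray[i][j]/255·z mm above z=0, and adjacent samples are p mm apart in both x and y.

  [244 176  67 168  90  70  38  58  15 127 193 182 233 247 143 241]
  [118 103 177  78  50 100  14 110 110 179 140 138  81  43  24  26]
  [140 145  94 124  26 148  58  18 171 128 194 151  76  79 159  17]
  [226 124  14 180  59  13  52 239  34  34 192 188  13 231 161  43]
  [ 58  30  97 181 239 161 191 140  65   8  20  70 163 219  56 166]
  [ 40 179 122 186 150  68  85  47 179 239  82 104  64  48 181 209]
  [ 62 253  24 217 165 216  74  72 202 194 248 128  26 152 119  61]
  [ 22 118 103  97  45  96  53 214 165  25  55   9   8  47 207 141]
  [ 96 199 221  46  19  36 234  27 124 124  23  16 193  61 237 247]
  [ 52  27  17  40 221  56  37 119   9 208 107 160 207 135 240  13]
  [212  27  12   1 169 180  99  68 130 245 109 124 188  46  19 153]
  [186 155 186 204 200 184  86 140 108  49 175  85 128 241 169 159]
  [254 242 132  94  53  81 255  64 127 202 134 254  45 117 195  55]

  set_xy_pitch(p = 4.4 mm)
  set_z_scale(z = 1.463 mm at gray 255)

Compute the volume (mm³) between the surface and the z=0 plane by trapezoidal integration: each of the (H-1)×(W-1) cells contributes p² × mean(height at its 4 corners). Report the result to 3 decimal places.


2349.310

height_mm = gray/255 × 1.463; cell vol = 4.4² × mean(4 corners)
unit = 4.4² × 1.463 / (4×255) = 0.0277683 mm³ per gray-sum
row 0: Σ corner-gray over 15 cells = 6937  → 192.6288
row 1: Σ corner-gray over 15 cells = 6137  → 170.4141
row 2: Σ corner-gray over 15 cells = 6636  → 184.2705
row 3: Σ corner-gray over 15 cells = 6841  → 189.9630
row 4: Σ corner-gray over 15 cells = 7221  → 200.5150
row 5: Σ corner-gray over 15 cells = 8020  → 222.7019
row 6: Σ corner-gray over 15 cells = 6950  → 192.9898
row 7: Σ corner-gray over 15 cells = 6110  → 169.6644
row 8: Σ corner-gray over 15 cells = 6694  → 185.8811
row 9: Σ corner-gray over 15 cells = 6430  → 178.5503
row 10: Σ corner-gray over 15 cells = 7764  → 215.5932
row 11: Σ corner-gray over 15 cells = 8864  → 246.1383
Σ rows: total corner-gray = 84604  → 2349.3104 mm³


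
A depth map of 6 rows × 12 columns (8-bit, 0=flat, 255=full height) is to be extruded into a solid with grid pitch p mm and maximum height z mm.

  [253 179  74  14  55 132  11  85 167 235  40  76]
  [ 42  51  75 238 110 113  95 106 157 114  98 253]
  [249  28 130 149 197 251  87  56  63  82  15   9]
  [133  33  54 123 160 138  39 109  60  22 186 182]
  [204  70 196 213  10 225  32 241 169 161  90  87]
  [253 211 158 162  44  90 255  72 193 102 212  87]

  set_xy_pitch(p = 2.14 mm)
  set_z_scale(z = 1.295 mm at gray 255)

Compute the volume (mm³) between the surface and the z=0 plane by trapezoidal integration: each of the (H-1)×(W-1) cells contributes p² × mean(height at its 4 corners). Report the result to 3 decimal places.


152.061

height_mm = gray/255 × 1.295; cell vol = 2.14² × mean(4 corners)
unit = 2.14² × 1.295 / (4×255) = 0.0058143 mm³ per gray-sum
row 0: Σ corner-gray over 11 cells = 4922  → 28.6180
row 1: Σ corner-gray over 11 cells = 4983  → 28.9726
row 2: Σ corner-gray over 11 cells = 4537  → 26.3795
row 3: Σ corner-gray over 11 cells = 5268  → 30.6297
row 4: Σ corner-gray over 11 cells = 6443  → 37.4615
Σ rows: total corner-gray = 26153  → 152.0613 mm³


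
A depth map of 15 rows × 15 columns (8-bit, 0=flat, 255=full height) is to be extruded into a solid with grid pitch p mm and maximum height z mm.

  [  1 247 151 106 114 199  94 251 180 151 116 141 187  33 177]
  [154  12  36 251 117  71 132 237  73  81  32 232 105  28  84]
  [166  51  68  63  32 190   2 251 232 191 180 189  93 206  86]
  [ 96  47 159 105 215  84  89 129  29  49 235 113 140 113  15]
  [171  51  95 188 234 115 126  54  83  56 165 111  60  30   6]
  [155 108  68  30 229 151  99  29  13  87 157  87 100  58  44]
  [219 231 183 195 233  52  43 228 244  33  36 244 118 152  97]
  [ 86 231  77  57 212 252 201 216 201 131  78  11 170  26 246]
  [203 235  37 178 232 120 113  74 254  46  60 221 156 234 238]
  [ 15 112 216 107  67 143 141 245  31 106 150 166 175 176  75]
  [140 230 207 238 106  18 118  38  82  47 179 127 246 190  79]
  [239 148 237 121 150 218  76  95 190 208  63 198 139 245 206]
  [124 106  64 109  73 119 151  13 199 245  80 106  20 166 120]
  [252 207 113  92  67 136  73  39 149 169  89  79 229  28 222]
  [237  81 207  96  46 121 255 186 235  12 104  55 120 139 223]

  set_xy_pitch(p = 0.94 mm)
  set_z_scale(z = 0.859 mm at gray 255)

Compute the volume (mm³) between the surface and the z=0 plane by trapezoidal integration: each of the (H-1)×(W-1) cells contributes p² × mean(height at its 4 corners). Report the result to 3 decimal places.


height_mm = gray/255 × 0.859; cell vol = 0.94² × mean(4 corners)
unit = 0.94² × 0.859 / (4×255) = 0.00074413 mm³ per gray-sum
row 0: Σ corner-gray over 14 cells = 7170  → 5.3354
row 1: Σ corner-gray over 14 cells = 6800  → 5.0601
row 2: Σ corner-gray over 14 cells = 6873  → 5.1144
row 3: Σ corner-gray over 14 cells = 6038  → 4.4931
row 4: Σ corner-gray over 14 cells = 5544  → 4.1255
row 5: Σ corner-gray over 14 cells = 6931  → 5.1576
row 6: Σ corner-gray over 14 cells = 8358  → 6.2194
row 7: Σ corner-gray over 14 cells = 8419  → 6.2648
row 8: Σ corner-gray over 14 cells = 8121  → 6.0431
row 9: Σ corner-gray over 14 cells = 7631  → 5.6785
row 10: Σ corner-gray over 14 cells = 8492  → 6.3192
row 11: Σ corner-gray over 14 cells = 7767  → 5.7797
row 12: Σ corner-gray over 14 cells = 6560  → 4.8815
row 13: Σ corner-gray over 14 cells = 7188  → 5.3488
Σ rows: total corner-gray = 101892  → 75.8209 mm³

75.821


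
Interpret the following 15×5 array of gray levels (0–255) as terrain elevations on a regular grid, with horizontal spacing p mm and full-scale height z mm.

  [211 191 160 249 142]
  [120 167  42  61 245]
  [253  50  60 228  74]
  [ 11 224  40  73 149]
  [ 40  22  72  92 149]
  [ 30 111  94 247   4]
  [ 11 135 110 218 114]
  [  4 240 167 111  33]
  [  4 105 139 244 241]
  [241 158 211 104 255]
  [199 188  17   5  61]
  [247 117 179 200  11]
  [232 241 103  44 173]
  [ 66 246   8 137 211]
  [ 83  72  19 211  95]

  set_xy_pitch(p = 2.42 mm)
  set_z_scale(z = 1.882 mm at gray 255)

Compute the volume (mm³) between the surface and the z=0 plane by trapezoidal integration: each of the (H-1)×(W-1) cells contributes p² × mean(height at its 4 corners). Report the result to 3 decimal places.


310.457

height_mm = gray/255 × 1.882; cell vol = 2.42² × mean(4 corners)
unit = 2.42² × 1.882 / (4×255) = 0.0108056 mm³ per gray-sum
row 0: Σ corner-gray over 4 cells = 2458  → 26.5602
row 1: Σ corner-gray over 4 cells = 1908  → 20.6171
row 2: Σ corner-gray over 4 cells = 1837  → 19.8499
row 3: Σ corner-gray over 4 cells = 1395  → 15.0739
row 4: Σ corner-gray over 4 cells = 1499  → 16.1976
row 5: Σ corner-gray over 4 cells = 1989  → 21.4924
row 6: Σ corner-gray over 4 cells = 2124  → 22.9512
row 7: Σ corner-gray over 4 cells = 2294  → 24.7881
row 8: Σ corner-gray over 4 cells = 2663  → 28.7754
row 9: Σ corner-gray over 4 cells = 2122  → 22.9296
row 10: Σ corner-gray over 4 cells = 1930  → 20.8549
row 11: Σ corner-gray over 4 cells = 2431  → 26.2685
row 12: Σ corner-gray over 4 cells = 2240  → 24.2046
row 13: Σ corner-gray over 4 cells = 1841  → 19.8932
Σ rows: total corner-gray = 28731  → 310.4566 mm³


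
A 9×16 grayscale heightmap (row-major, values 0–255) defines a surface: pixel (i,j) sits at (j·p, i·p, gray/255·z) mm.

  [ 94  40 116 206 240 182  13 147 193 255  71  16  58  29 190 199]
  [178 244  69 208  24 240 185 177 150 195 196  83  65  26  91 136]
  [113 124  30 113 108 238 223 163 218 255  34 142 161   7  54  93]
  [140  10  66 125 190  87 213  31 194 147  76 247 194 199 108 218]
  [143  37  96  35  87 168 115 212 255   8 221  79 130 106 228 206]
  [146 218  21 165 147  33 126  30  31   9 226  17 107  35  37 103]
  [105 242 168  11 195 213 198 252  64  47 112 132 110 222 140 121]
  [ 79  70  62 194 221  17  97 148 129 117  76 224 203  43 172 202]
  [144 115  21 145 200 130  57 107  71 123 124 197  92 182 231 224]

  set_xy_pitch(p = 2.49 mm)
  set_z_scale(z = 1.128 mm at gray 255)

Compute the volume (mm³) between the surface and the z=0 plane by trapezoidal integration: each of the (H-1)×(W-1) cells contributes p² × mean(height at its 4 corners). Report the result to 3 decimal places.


height_mm = gray/255 × 1.128; cell vol = 2.49² × mean(4 corners)
unit = 2.49² × 1.128 / (4×255) = 0.00685658 mm³ per gray-sum
row 0: Σ corner-gray over 15 cells = 8025  → 55.0241
row 1: Σ corner-gray over 15 cells = 8166  → 55.9908
row 2: Σ corner-gray over 15 cells = 8078  → 55.3875
row 3: Σ corner-gray over 15 cells = 8035  → 55.0926
row 4: Σ corner-gray over 15 cells = 6556  → 44.9517
row 5: Σ corner-gray over 15 cells = 7091  → 48.6200
row 6: Σ corner-gray over 15 cells = 8265  → 56.6696
row 7: Σ corner-gray over 15 cells = 7785  → 53.3785
Σ rows: total corner-gray = 62001  → 425.1149 mm³

425.115


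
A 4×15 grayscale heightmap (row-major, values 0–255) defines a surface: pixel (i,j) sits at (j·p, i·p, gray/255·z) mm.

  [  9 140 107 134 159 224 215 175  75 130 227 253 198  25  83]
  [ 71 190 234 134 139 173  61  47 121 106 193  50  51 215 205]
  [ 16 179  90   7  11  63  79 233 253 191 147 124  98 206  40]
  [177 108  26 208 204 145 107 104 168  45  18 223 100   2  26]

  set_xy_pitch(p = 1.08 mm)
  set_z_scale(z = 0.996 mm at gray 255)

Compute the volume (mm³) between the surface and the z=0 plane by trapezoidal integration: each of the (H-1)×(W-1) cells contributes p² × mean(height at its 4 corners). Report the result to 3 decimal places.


height_mm = gray/255 × 0.996; cell vol = 1.08² × mean(4 corners)
unit = 1.08² × 0.996 / (4×255) = 0.00113896 mm³ per gray-sum
row 0: Σ corner-gray over 14 cells = 7920  → 9.0205
row 1: Σ corner-gray over 14 cells = 7122  → 8.1116
row 2: Σ corner-gray over 14 cells = 6537  → 7.4454
Σ rows: total corner-gray = 21579  → 24.5775 mm³

24.578


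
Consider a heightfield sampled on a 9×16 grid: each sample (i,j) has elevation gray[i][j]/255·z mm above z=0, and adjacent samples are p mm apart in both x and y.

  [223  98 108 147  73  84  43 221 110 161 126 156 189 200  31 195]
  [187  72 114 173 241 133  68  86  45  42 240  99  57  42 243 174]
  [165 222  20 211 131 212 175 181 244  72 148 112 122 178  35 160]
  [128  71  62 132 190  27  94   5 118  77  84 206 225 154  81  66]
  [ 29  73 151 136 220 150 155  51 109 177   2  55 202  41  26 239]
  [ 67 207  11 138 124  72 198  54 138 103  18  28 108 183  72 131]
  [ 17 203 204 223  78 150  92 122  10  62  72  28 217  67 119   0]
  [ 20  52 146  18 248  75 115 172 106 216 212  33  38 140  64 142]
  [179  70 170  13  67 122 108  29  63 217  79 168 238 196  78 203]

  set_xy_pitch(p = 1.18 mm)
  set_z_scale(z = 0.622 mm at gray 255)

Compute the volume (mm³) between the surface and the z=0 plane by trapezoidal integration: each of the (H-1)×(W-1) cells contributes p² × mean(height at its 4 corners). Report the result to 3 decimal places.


height_mm = gray/255 × 0.622; cell vol = 1.18² × mean(4 corners)
unit = 1.18² × 0.622 / (4×255) = 0.000849091 mm³ per gray-sum
row 0: Σ corner-gray over 15 cells = 7583  → 6.4387
row 1: Σ corner-gray over 15 cells = 8122  → 6.8963
row 2: Σ corner-gray over 15 cells = 7697  → 6.5355
row 3: Σ corner-gray over 15 cells = 6610  → 5.6125
row 4: Σ corner-gray over 15 cells = 6470  → 5.4936
row 5: Σ corner-gray over 15 cells = 6417  → 5.4486
row 6: Σ corner-gray over 15 cells = 6743  → 5.7254
row 7: Σ corner-gray over 15 cells = 7050  → 5.9861
Σ rows: total corner-gray = 56692  → 48.1367 mm³

48.137


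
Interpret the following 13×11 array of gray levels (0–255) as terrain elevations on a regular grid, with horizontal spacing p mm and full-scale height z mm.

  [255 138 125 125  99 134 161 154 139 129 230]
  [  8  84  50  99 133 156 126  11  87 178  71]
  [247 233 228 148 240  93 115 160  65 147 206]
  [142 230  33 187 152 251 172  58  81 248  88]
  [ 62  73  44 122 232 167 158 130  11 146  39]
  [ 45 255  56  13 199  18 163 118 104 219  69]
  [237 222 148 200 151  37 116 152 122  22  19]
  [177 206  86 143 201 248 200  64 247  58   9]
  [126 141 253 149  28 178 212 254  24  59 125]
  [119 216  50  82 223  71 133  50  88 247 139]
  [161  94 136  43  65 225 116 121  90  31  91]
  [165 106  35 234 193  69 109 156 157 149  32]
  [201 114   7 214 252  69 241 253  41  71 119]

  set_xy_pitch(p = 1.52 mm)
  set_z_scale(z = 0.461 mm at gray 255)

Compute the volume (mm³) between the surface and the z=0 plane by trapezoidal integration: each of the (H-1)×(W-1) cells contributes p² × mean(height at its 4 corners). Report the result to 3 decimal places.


66.102

height_mm = gray/255 × 0.461; cell vol = 1.52² × mean(4 corners)
unit = 1.52² × 0.461 / (4×255) = 0.00104421 mm³ per gray-sum
row 0: Σ corner-gray over 10 cells = 4820  → 5.0331
row 1: Σ corner-gray over 10 cells = 5238  → 5.4696
row 2: Σ corner-gray over 10 cells = 6365  → 6.6464
row 3: Σ corner-gray over 10 cells = 5321  → 5.5562
row 4: Σ corner-gray over 10 cells = 4671  → 4.8775
row 5: Σ corner-gray over 10 cells = 5000  → 5.2211
row 6: Σ corner-gray over 10 cells = 5688  → 5.9395
row 7: Σ corner-gray over 10 cells = 5939  → 6.2016
row 8: Σ corner-gray over 10 cells = 5425  → 5.6648
row 9: Σ corner-gray over 10 cells = 4672  → 4.8786
row 10: Σ corner-gray over 10 cells = 4707  → 4.9151
row 11: Σ corner-gray over 10 cells = 5457  → 5.6983
Σ rows: total corner-gray = 63303  → 66.1016 mm³


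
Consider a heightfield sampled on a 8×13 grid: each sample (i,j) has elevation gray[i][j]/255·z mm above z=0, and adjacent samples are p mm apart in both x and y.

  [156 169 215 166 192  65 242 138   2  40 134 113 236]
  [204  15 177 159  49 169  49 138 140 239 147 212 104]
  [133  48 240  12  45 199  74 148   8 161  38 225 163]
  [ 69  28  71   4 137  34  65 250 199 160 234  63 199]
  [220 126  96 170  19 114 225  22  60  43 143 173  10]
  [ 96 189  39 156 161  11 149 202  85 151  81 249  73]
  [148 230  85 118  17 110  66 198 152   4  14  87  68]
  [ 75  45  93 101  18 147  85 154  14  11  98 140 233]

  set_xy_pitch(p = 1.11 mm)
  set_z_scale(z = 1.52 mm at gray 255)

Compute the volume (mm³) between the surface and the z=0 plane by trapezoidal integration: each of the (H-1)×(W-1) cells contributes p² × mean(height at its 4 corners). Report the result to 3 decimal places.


height_mm = gray/255 × 1.52; cell vol = 1.11² × mean(4 corners)
unit = 1.11² × 1.52 / (4×255) = 0.00183607 mm³ per gray-sum
row 0: Σ corner-gray over 12 cells = 6640  → 12.1915
row 1: Σ corner-gray over 12 cells = 5988  → 10.9944
row 2: Σ corner-gray over 12 cells = 5450  → 10.0066
row 3: Σ corner-gray over 12 cells = 5370  → 9.8597
row 4: Σ corner-gray over 12 cells = 5727  → 10.5152
row 5: Σ corner-gray over 12 cells = 5493  → 10.0855
row 6: Σ corner-gray over 12 cells = 4498  → 8.2586
Σ rows: total corner-gray = 39166  → 71.9115 mm³

71.912


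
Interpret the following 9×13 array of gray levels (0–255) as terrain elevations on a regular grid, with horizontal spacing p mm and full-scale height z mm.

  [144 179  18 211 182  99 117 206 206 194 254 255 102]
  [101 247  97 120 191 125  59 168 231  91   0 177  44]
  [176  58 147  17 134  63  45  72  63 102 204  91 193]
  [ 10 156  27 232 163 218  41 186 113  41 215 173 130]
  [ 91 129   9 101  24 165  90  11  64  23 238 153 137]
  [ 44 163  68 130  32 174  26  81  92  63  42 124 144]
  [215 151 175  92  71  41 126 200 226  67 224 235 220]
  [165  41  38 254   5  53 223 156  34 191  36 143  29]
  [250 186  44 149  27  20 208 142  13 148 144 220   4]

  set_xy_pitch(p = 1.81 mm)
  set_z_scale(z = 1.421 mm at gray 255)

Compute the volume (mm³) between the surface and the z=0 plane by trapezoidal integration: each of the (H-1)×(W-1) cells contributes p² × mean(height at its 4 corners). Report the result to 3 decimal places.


208.787

height_mm = gray/255 × 1.421; cell vol = 1.81² × mean(4 corners)
unit = 1.81² × 1.421 / (4×255) = 0.00456406 mm³ per gray-sum
row 0: Σ corner-gray over 12 cells = 7245  → 33.0666
row 1: Σ corner-gray over 12 cells = 5518  → 25.1845
row 2: Σ corner-gray over 12 cells = 5631  → 25.7002
row 3: Σ corner-gray over 12 cells = 5512  → 25.1571
row 4: Σ corner-gray over 12 cells = 4420  → 20.1731
row 5: Σ corner-gray over 12 cells = 5829  → 26.6039
row 6: Σ corner-gray over 12 cells = 6193  → 28.2652
row 7: Σ corner-gray over 12 cells = 5398  → 24.6368
Σ rows: total corner-gray = 45746  → 208.7873 mm³


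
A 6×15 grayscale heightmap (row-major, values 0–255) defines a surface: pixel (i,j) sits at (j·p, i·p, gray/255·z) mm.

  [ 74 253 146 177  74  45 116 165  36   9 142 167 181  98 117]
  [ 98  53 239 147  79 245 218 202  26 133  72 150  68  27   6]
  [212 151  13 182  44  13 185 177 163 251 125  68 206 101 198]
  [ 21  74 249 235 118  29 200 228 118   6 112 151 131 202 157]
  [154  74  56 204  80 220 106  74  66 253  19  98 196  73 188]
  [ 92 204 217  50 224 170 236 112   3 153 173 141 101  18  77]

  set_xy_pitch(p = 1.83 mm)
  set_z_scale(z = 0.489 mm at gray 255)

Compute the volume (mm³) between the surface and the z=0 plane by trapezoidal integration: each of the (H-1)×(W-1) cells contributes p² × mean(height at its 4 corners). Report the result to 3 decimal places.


57.943

height_mm = gray/255 × 0.489; cell vol = 1.83² × mean(4 corners)
unit = 1.83² × 0.489 / (4×255) = 0.0016055 mm³ per gray-sum
row 0: Σ corner-gray over 14 cells = 6831  → 10.9672
row 1: Σ corner-gray over 14 cells = 7190  → 11.5436
row 2: Σ corner-gray over 14 cells = 7652  → 12.2853
row 3: Σ corner-gray over 14 cells = 7264  → 11.6624
row 4: Σ corner-gray over 14 cells = 7153  → 11.4842
Σ rows: total corner-gray = 36090  → 57.9426 mm³


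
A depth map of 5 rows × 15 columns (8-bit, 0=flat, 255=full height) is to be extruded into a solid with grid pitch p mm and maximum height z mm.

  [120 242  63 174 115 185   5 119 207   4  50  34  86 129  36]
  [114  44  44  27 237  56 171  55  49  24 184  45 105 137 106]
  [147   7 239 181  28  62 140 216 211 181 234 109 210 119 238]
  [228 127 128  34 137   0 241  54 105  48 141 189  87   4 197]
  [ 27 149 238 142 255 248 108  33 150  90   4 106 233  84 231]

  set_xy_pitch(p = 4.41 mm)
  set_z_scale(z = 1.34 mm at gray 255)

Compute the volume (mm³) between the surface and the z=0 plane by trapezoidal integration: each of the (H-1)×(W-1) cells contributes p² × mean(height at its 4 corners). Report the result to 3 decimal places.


680.127

height_mm = gray/255 × 1.34; cell vol = 4.41² × mean(4 corners)
unit = 4.41² × 1.34 / (4×255) = 0.0255495 mm³ per gray-sum
row 0: Σ corner-gray over 14 cells = 5558  → 142.0039
row 1: Σ corner-gray over 14 cells = 6835  → 174.6306
row 2: Σ corner-gray over 14 cells = 7274  → 185.8468
row 3: Σ corner-gray over 14 cells = 6953  → 177.6454
Σ rows: total corner-gray = 26620  → 680.1268 mm³


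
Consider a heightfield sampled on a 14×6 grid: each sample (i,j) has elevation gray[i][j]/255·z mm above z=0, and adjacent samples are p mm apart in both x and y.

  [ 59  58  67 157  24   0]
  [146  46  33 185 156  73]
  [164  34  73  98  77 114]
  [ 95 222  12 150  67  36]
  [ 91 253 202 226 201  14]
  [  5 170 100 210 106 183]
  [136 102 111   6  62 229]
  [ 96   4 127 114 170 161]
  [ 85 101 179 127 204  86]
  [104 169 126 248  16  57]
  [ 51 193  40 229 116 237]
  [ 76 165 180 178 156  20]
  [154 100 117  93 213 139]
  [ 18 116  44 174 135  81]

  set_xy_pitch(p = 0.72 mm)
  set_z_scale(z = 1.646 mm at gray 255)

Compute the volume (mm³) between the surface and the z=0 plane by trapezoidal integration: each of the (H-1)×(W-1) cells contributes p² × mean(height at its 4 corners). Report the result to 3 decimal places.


height_mm = gray/255 × 1.646; cell vol = 0.72² × mean(4 corners)
unit = 0.72² × 1.646 / (4×255) = 0.000836555 mm³ per gray-sum
row 0: Σ corner-gray over 5 cells = 1730  → 1.4472
row 1: Σ corner-gray over 5 cells = 1901  → 1.5903
row 2: Σ corner-gray over 5 cells = 1875  → 1.5685
row 3: Σ corner-gray over 5 cells = 2902  → 2.4277
row 4: Σ corner-gray over 5 cells = 3229  → 2.7012
row 5: Σ corner-gray over 5 cells = 2287  → 1.9132
row 6: Σ corner-gray over 5 cells = 2014  → 1.6848
row 7: Σ corner-gray over 5 cells = 2480  → 2.0747
row 8: Σ corner-gray over 5 cells = 2672  → 2.2353
row 9: Σ corner-gray over 5 cells = 2723  → 2.2779
row 10: Σ corner-gray over 5 cells = 2898  → 2.4243
row 11: Σ corner-gray over 5 cells = 2793  → 2.3365
row 12: Σ corner-gray over 5 cells = 2376  → 1.9877
Σ rows: total corner-gray = 31880  → 26.6694 mm³

26.669


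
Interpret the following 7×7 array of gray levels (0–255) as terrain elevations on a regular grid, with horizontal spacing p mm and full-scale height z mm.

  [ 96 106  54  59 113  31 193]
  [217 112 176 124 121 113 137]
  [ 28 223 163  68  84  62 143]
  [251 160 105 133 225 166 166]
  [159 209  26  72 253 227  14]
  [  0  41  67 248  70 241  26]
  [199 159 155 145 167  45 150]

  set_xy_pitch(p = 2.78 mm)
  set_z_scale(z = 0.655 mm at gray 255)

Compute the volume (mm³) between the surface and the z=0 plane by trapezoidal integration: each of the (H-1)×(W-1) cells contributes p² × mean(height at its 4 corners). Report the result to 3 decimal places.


height_mm = gray/255 × 0.655; cell vol = 2.78² × mean(4 corners)
unit = 2.78² × 0.655 / (4×255) = 0.00496285 mm³ per gray-sum
row 0: Σ corner-gray over 6 cells = 2661  → 13.2061
row 1: Σ corner-gray over 6 cells = 3017  → 14.9729
row 2: Σ corner-gray over 6 cells = 3366  → 16.7049
row 3: Σ corner-gray over 6 cells = 3742  → 18.5710
row 4: Σ corner-gray over 6 cells = 3107  → 15.4196
row 5: Σ corner-gray over 6 cells = 3051  → 15.1416
Σ rows: total corner-gray = 18944  → 94.0161 mm³

94.016


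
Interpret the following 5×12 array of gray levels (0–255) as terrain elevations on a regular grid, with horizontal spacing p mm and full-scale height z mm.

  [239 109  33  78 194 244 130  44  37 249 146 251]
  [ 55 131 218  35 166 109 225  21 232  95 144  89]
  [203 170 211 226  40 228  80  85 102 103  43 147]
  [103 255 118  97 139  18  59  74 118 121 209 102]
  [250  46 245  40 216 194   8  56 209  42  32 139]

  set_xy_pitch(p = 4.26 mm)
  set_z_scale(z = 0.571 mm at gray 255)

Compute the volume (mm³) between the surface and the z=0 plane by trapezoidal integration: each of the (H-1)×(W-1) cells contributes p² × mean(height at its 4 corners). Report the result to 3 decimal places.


228.265

height_mm = gray/255 × 0.571; cell vol = 4.26² × mean(4 corners)
unit = 4.26² × 0.571 / (4×255) = 0.0101591 mm³ per gray-sum
row 0: Σ corner-gray over 11 cells = 5914  → 60.0809
row 1: Σ corner-gray over 11 cells = 5822  → 59.1463
row 2: Σ corner-gray over 11 cells = 5547  → 56.3525
row 3: Σ corner-gray over 11 cells = 5186  → 52.6851
Σ rows: total corner-gray = 22469  → 228.2648 mm³


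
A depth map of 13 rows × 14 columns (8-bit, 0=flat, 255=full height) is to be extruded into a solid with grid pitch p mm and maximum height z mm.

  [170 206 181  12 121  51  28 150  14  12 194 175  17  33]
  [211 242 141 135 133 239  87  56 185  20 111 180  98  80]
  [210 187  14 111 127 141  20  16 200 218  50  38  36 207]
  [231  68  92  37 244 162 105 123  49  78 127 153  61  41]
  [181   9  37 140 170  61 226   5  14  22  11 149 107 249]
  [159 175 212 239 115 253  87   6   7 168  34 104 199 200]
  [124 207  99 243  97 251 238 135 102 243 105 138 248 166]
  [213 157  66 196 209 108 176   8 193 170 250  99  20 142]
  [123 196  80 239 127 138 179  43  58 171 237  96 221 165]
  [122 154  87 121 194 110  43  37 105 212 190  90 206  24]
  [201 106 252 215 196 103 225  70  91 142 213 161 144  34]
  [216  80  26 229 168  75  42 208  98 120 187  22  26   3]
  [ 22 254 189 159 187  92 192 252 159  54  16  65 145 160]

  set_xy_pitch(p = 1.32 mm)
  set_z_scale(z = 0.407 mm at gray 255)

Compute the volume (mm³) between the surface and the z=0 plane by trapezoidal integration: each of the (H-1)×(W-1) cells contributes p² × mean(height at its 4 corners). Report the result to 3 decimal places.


55.995

height_mm = gray/255 × 0.407; cell vol = 1.32² × mean(4 corners)
unit = 1.32² × 0.407 / (4×255) = 0.000695252 mm³ per gray-sum
row 0: Σ corner-gray over 13 cells = 6070  → 4.2202
row 1: Σ corner-gray over 13 cells = 6278  → 4.3648
row 2: Σ corner-gray over 13 cells = 5603  → 3.8955
row 3: Σ corner-gray over 13 cells = 5202  → 3.6167
row 4: Σ corner-gray over 13 cells = 5889  → 4.0943
row 5: Σ corner-gray over 13 cells = 8059  → 5.6030
row 6: Σ corner-gray over 13 cells = 8161  → 5.6739
row 7: Σ corner-gray over 13 cells = 7517  → 5.2262
row 8: Σ corner-gray over 13 cells = 7102  → 4.9377
row 9: Σ corner-gray over 13 cells = 7315  → 5.0858
row 10: Σ corner-gray over 13 cells = 6852  → 4.7639
row 11: Σ corner-gray over 13 cells = 6491  → 4.5129
Σ rows: total corner-gray = 80539  → 55.9949 mm³


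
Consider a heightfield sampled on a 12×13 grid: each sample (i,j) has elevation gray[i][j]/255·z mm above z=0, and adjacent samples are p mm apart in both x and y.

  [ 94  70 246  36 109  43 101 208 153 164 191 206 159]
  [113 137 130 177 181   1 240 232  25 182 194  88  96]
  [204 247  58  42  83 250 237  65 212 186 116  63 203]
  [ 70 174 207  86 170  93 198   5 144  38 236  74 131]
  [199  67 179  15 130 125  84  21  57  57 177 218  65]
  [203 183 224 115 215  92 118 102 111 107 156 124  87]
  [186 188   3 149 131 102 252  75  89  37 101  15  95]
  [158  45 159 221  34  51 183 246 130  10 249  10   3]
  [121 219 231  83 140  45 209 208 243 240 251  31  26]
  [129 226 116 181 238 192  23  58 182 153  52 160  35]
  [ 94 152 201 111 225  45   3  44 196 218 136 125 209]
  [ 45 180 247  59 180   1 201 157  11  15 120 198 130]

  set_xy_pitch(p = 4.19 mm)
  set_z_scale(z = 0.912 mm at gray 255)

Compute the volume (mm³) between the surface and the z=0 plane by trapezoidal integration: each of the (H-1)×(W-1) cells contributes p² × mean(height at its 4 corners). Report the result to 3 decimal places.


1094.630

height_mm = gray/255 × 0.912; cell vol = 4.19² × mean(4 corners)
unit = 4.19² × 0.912 / (4×255) = 0.0156972 mm³ per gray-sum
row 0: Σ corner-gray over 12 cells = 6690  → 105.0144
row 1: Σ corner-gray over 12 cells = 6908  → 108.4364
row 2: Σ corner-gray over 12 cells = 6576  → 103.2249
row 3: Σ corner-gray over 12 cells = 5575  → 87.5120
row 4: Σ corner-gray over 12 cells = 5908  → 92.7392
row 5: Σ corner-gray over 12 cells = 5949  → 93.3828
row 6: Σ corner-gray over 12 cells = 5402  → 84.7964
row 7: Σ corner-gray over 12 cells = 6784  → 106.4899
row 8: Σ corner-gray over 12 cells = 7273  → 114.1659
row 9: Σ corner-gray over 12 cells = 6541  → 102.6755
row 10: Σ corner-gray over 12 cells = 6128  → 96.1926
Σ rows: total corner-gray = 69734  → 1094.6299 mm³


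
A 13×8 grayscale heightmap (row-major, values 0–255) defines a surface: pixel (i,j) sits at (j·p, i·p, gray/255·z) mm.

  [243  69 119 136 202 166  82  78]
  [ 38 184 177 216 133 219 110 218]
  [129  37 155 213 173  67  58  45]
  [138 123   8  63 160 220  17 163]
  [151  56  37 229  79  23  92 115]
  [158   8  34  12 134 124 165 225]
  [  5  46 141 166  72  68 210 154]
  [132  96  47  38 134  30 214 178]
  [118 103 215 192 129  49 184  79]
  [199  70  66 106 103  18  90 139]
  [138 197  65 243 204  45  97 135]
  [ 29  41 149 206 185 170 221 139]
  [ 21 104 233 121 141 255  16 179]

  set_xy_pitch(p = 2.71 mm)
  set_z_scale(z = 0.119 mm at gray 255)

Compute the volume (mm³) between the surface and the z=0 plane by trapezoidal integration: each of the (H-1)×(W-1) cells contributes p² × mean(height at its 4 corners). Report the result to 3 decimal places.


height_mm = gray/255 × 0.119; cell vol = 2.71² × mean(4 corners)
unit = 2.71² × 0.119 / (4×255) = 0.000856812 mm³ per gray-sum
row 0: Σ corner-gray over 7 cells = 4203  → 3.6012
row 1: Σ corner-gray over 7 cells = 3914  → 3.3536
row 2: Σ corner-gray over 7 cells = 3063  → 2.6244
row 3: Σ corner-gray over 7 cells = 2781  → 2.3828
row 4: Σ corner-gray over 7 cells = 2635  → 2.2577
row 5: Σ corner-gray over 7 cells = 2902  → 2.4865
row 6: Σ corner-gray over 7 cells = 2993  → 2.5644
row 7: Σ corner-gray over 7 cells = 3369  → 2.8866
row 8: Σ corner-gray over 7 cells = 3185  → 2.7289
row 9: Σ corner-gray over 7 cells = 3219  → 2.7581
row 10: Σ corner-gray over 7 cells = 4087  → 3.5018
row 11: Σ corner-gray over 7 cells = 4052  → 3.4718
Σ rows: total corner-gray = 40403  → 34.6178 mm³

34.618
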